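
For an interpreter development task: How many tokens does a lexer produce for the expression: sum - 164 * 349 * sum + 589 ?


Scanning 'sum - 164 * 349 * sum + 589'
Token 1: 'sum' -> identifier
Token 2: '-' -> operator
Token 3: '164' -> integer_literal
Token 4: '*' -> operator
Token 5: '349' -> integer_literal
Token 6: '*' -> operator
Token 7: 'sum' -> identifier
Token 8: '+' -> operator
Token 9: '589' -> integer_literal
Total tokens: 9

9


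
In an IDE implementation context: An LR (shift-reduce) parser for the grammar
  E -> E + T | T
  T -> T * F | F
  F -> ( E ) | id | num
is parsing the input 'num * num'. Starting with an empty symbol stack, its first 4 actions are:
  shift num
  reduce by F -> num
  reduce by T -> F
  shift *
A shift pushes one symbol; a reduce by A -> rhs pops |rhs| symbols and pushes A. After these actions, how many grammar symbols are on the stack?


Tracking the symbol stack through each action:
  Action 1: shift 'num' : push -> stack = [num] (size 1)
  Action 2: reduce by F -> num : pop 1, push F -> stack = [F] (size 1)
  Action 3: reduce by T -> F : pop 1, push T -> stack = [T] (size 1)
  Action 4: shift '*' : push -> stack = [T, *] (size 2)
Final stack size: 2

2


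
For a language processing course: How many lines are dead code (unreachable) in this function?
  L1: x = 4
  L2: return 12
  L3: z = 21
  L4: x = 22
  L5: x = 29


Analyzing control flow:
  L1: reachable (before return)
  L2: reachable (return statement)
  L3: DEAD (after return at L2)
  L4: DEAD (after return at L2)
  L5: DEAD (after return at L2)
Return at L2, total lines = 5
Dead lines: L3 through L5
Count: 3

3


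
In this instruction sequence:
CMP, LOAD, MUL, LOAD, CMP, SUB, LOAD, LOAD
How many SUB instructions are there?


Scanning instruction sequence for SUB:
  Position 1: CMP
  Position 2: LOAD
  Position 3: MUL
  Position 4: LOAD
  Position 5: CMP
  Position 6: SUB <- MATCH
  Position 7: LOAD
  Position 8: LOAD
Matches at positions: [6]
Total SUB count: 1

1


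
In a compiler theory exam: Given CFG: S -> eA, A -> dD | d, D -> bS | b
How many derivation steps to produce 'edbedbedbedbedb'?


Grammar: S -> eA, A -> dD | d, D -> bS | b
Deriving 'edbedbedbedbedb':
Step 1: S -> eA => eA
Step 2: A -> dD => edD
Step 3: D -> bS => edbS
Step 4: S -> eA => edbeA
Step 5: A -> dD => edbedD
Step 6: D -> bS => edbedbS
Step 7: S -> eA => edbedbeA
Step 8: A -> dD => edbedbedD
Step 9: D -> bS => edbedbedbS
Step 10: S -> eA => edbedbedbeA
Step 11: A -> dD => edbedbedbedD
Step 12: D -> bS => edbedbedbedbS
Step 13: S -> eA => edbedbedbedbeA
Step 14: A -> dD => edbedbedbedbedD
Step 15: D -> b => edbedbedbedbedb
Total derivation steps: 15

15


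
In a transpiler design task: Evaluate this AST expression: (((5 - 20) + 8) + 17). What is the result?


Expression: (((5 - 20) + 8) + 17)
Evaluating step by step:
  5 - 20 = -15
  -15 + 8 = -7
  -7 + 17 = 10
Result: 10

10


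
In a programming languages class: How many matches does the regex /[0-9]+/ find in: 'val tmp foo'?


Pattern: /[0-9]+/ (int literals)
Input: 'val tmp foo'
Scanning for matches:
Total matches: 0

0


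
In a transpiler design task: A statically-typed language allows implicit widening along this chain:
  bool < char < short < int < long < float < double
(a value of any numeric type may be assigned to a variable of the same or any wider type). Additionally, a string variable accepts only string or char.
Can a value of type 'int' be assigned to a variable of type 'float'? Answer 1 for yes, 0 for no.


Target variable type: float
Source value type: int
Numeric ranks: int=3, float=5
Widening allowed iff rank(source) <= rank(target): 3 <= 5? Yes
Result: 1

1


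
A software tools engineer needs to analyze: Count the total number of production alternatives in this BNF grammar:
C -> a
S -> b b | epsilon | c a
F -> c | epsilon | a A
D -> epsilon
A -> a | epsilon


Counting alternatives per rule:
  C: 1 alternative(s)
  S: 3 alternative(s)
  F: 3 alternative(s)
  D: 1 alternative(s)
  A: 2 alternative(s)
Sum: 1 + 3 + 3 + 1 + 2 = 10

10


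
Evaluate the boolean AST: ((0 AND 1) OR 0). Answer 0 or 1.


Step 1: Evaluate inner node
  0 AND 1 = 0
Step 2: Evaluate root node
  0 OR 0 = 0

0


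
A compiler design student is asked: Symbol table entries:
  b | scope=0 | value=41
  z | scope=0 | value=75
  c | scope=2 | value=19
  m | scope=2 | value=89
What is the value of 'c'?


Searching symbol table for 'c':
  b | scope=0 | value=41
  z | scope=0 | value=75
  c | scope=2 | value=19 <- MATCH
  m | scope=2 | value=89
Found 'c' at scope 2 with value 19

19


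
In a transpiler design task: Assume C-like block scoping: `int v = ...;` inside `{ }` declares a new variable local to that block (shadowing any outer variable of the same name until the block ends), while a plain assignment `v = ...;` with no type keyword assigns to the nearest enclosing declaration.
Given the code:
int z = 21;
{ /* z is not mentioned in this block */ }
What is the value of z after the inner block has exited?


Analyzing scoping rules:
Outer scope: declares z = 21
Inner block: z is neither redeclared nor assigned -> unchanged
After the block -> 21
Result: 21

21


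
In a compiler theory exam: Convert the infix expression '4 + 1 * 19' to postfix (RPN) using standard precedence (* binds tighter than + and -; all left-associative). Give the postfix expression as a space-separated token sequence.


Applying the shunting-yard algorithm:
  Operand 4 -> output
  Push '+' onto operator stack -> op-stack: [+]
  Operand 1 -> output
  Push '*' onto operator stack -> op-stack: [+, *]
  Operand 19 -> output
  End of input: pop '*' to output
  End of input: pop '+' to output
Postfix result: 4 1 19 * +

4 1 19 * +


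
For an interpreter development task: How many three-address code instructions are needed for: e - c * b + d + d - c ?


Expression: e - c * b + d + d - c
Generating three-address code (respecting * over +/- precedence):
  Instruction 1: t1 = c * b
  Instruction 2: t2 = e - t1
  Instruction 3: t3 = t2 + d
  Instruction 4: t4 = t3 + d
  Instruction 5: t5 = t4 - c
Total instructions: 5

5


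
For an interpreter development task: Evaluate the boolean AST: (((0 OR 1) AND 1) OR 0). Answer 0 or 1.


Step 1: Evaluate inner node
  0 OR 1 = 1
Step 2: Evaluate next node
  1 AND 1 = 1
Step 3: Evaluate root node
  1 OR 0 = 1

1


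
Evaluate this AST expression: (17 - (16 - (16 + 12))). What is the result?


Expression: (17 - (16 - (16 + 12)))
Evaluating step by step:
  16 + 12 = 28
  16 - 28 = -12
  17 - -12 = 29
Result: 29

29


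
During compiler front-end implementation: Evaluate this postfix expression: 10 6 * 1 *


Processing tokens left to right:
Push 10, Push 6
Pop 10 and 6, compute 10 * 6 = 60, push 60
Push 1
Pop 60 and 1, compute 60 * 1 = 60, push 60
Stack result: 60

60


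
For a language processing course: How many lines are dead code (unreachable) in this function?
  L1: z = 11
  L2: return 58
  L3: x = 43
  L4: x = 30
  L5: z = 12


Analyzing control flow:
  L1: reachable (before return)
  L2: reachable (return statement)
  L3: DEAD (after return at L2)
  L4: DEAD (after return at L2)
  L5: DEAD (after return at L2)
Return at L2, total lines = 5
Dead lines: L3 through L5
Count: 3

3


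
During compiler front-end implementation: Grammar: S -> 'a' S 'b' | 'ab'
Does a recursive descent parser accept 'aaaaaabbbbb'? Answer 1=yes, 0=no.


Grammar accepts strings of the form a^n b^n (n >= 1)
Word: 'aaaaaabbbbb'
Counting: 6 a's and 5 b's
Check: 6 == 5? No
Mismatch: a-count != b-count
Rejected

0


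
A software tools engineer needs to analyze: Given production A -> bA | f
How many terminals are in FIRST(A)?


Production: A -> bA | f
Examining each alternative for leading terminals:
  A -> bA : first terminal = 'b'
  A -> f : first terminal = 'f'
FIRST(A) = {b, f}
Count: 2

2


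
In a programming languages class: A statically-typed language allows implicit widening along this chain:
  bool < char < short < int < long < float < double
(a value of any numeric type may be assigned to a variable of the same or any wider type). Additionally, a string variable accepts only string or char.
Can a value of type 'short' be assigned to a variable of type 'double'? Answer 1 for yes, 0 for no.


Target variable type: double
Source value type: short
Numeric ranks: short=2, double=6
Widening allowed iff rank(source) <= rank(target): 2 <= 6? Yes
Result: 1

1


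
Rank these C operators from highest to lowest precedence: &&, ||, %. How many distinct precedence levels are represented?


Looking up precedence for each operator:
  && -> precedence 2
  || -> precedence 1
  % -> precedence 6
Sorted highest to lowest: %, &&, ||
Distinct precedence values: [6, 2, 1]
Number of distinct levels: 3

3


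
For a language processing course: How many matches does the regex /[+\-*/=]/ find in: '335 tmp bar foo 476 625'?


Pattern: /[+\-*/=]/ (operators)
Input: '335 tmp bar foo 476 625'
Scanning for matches:
Total matches: 0

0


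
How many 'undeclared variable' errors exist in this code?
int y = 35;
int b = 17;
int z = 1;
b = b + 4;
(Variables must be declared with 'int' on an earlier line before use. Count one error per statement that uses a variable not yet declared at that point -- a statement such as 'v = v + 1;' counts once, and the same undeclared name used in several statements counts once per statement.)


Scanning code line by line:
  Line 1: declare 'y' -> declared = ['y']
  Line 2: declare 'b' -> declared = ['b', 'y']
  Line 3: declare 'z' -> declared = ['b', 'y', 'z']
  Line 4: use 'b' -> OK (declared)
Total undeclared variable errors: 0

0


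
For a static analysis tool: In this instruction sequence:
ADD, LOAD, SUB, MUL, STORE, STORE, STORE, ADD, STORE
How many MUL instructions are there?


Scanning instruction sequence for MUL:
  Position 1: ADD
  Position 2: LOAD
  Position 3: SUB
  Position 4: MUL <- MATCH
  Position 5: STORE
  Position 6: STORE
  Position 7: STORE
  Position 8: ADD
  Position 9: STORE
Matches at positions: [4]
Total MUL count: 1

1


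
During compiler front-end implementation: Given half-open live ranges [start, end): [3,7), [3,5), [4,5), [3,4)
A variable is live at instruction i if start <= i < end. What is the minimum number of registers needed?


Live ranges:
  Var0: [3, 7)
  Var1: [3, 5)
  Var2: [4, 5)
  Var3: [3, 4)
Sweep-line events (position, delta, active):
  pos=3 start -> active=1
  pos=3 start -> active=2
  pos=3 start -> active=3
  pos=4 end -> active=2
  pos=4 start -> active=3
  pos=5 end -> active=2
  pos=5 end -> active=1
  pos=7 end -> active=0
Maximum simultaneous active: 3
Minimum registers needed: 3

3


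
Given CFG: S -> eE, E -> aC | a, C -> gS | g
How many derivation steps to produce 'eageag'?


Grammar: S -> eE, E -> aC | a, C -> gS | g
Deriving 'eageag':
Step 1: S -> eE => eE
Step 2: E -> aC => eaC
Step 3: C -> gS => eagS
Step 4: S -> eE => eageE
Step 5: E -> aC => eageaC
Step 6: C -> g => eageag
Total derivation steps: 6

6


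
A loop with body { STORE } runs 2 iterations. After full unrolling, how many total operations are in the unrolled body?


Loop body operations: STORE (1 op per iteration)
Unrolling 2 iterations:
  Iteration 1: STORE (1 ops)
  Iteration 2: STORE (1 ops)
Total: 2 iterations * 1 ops/iter = 2 operations

2


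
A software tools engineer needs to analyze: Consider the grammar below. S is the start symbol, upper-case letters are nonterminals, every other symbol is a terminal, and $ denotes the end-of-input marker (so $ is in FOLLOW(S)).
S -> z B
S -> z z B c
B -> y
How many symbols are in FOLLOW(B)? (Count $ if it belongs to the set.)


S is the start symbol and does not occur in any rule body, so FOLLOW(S) = {$}.
Examining every occurrence of B in a rule body:
  S -> z B : B is at the right end -> add FOLLOW(S) = {$}
  S -> z z B c : B is followed by terminal 'c' -> add 'c'
  B -> y : B does not occur in the body -> contributes nothing
FOLLOW(B) = {c, $}
Count: 2

2


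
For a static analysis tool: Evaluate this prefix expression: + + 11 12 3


Parsing prefix expression: + + 11 12 3
Step 1: Innermost operation '+ 11 12'
  11 + 12 = 23
Step 2: Outer operation '+ [23] 3'
  23 + 3 = 26

26


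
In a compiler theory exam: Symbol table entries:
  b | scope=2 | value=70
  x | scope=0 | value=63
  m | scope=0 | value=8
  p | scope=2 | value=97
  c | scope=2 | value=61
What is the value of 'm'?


Searching symbol table for 'm':
  b | scope=2 | value=70
  x | scope=0 | value=63
  m | scope=0 | value=8 <- MATCH
  p | scope=2 | value=97
  c | scope=2 | value=61
Found 'm' at scope 0 with value 8

8


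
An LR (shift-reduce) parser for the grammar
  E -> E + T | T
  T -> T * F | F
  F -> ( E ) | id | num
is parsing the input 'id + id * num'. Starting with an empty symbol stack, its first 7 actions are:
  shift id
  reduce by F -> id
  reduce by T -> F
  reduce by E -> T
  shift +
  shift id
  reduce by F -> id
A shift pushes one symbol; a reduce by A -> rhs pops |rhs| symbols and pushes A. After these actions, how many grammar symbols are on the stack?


Tracking the symbol stack through each action:
  Action 1: shift 'id' : push -> stack = [id] (size 1)
  Action 2: reduce by F -> id : pop 1, push F -> stack = [F] (size 1)
  Action 3: reduce by T -> F : pop 1, push T -> stack = [T] (size 1)
  Action 4: reduce by E -> T : pop 1, push E -> stack = [E] (size 1)
  Action 5: shift '+' : push -> stack = [E, +] (size 2)
  Action 6: shift 'id' : push -> stack = [E, +, id] (size 3)
  Action 7: reduce by F -> id : pop 1, push F -> stack = [E, +, F] (size 3)
Final stack size: 3

3


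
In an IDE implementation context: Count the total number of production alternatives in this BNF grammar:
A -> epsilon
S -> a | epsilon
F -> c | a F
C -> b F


Counting alternatives per rule:
  A: 1 alternative(s)
  S: 2 alternative(s)
  F: 2 alternative(s)
  C: 1 alternative(s)
Sum: 1 + 2 + 2 + 1 = 6

6


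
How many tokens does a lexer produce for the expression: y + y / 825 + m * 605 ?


Scanning 'y + y / 825 + m * 605'
Token 1: 'y' -> identifier
Token 2: '+' -> operator
Token 3: 'y' -> identifier
Token 4: '/' -> operator
Token 5: '825' -> integer_literal
Token 6: '+' -> operator
Token 7: 'm' -> identifier
Token 8: '*' -> operator
Token 9: '605' -> integer_literal
Total tokens: 9

9


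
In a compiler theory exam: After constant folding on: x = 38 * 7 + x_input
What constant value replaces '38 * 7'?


Identifying constant sub-expression:
  Original: x = 38 * 7 + x_input
  38 and 7 are both compile-time constants
  Evaluating: 38 * 7 = 266
  After folding: x = 266 + x_input

266


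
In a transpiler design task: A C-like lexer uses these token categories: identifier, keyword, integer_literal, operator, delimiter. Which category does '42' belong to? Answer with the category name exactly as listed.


Token: '42'
Checking categories:
  identifier: no
  integer_literal: YES
  operator: no
  keyword: no
  delimiter: no
Category: integer_literal

integer_literal


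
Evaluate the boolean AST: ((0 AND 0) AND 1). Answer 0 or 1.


Step 1: Evaluate inner node
  0 AND 0 = 0
Step 2: Evaluate root node
  0 AND 1 = 0

0


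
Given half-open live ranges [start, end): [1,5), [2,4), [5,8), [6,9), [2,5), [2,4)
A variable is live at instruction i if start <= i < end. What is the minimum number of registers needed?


Live ranges:
  Var0: [1, 5)
  Var1: [2, 4)
  Var2: [5, 8)
  Var3: [6, 9)
  Var4: [2, 5)
  Var5: [2, 4)
Sweep-line events (position, delta, active):
  pos=1 start -> active=1
  pos=2 start -> active=2
  pos=2 start -> active=3
  pos=2 start -> active=4
  pos=4 end -> active=3
  pos=4 end -> active=2
  pos=5 end -> active=1
  pos=5 end -> active=0
  pos=5 start -> active=1
  pos=6 start -> active=2
  pos=8 end -> active=1
  pos=9 end -> active=0
Maximum simultaneous active: 4
Minimum registers needed: 4

4


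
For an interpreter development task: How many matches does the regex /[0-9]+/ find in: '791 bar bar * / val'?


Pattern: /[0-9]+/ (int literals)
Input: '791 bar bar * / val'
Scanning for matches:
  Match 1: '791'
Total matches: 1

1


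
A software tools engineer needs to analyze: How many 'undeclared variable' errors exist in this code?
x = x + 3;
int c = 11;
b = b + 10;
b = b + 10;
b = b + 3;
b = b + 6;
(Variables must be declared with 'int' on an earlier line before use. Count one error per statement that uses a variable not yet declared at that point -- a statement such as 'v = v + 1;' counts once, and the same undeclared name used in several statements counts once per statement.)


Scanning code line by line:
  Line 1: use 'x' -> ERROR (undeclared)
  Line 2: declare 'c' -> declared = ['c']
  Line 3: use 'b' -> ERROR (undeclared)
  Line 4: use 'b' -> ERROR (undeclared)
  Line 5: use 'b' -> ERROR (undeclared)
  Line 6: use 'b' -> ERROR (undeclared)
Total undeclared variable errors: 5

5


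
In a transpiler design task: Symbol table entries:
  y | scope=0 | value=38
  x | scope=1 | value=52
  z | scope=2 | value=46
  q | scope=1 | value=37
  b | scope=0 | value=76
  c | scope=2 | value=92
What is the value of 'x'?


Searching symbol table for 'x':
  y | scope=0 | value=38
  x | scope=1 | value=52 <- MATCH
  z | scope=2 | value=46
  q | scope=1 | value=37
  b | scope=0 | value=76
  c | scope=2 | value=92
Found 'x' at scope 1 with value 52

52


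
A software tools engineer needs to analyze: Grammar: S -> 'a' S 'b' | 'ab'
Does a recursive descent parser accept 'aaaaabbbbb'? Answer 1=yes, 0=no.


Grammar accepts strings of the form a^n b^n (n >= 1)
Word: 'aaaaabbbbb'
Counting: 5 a's and 5 b's
Check: 5 == 5? Yes
Derivation (S -> aSb applied 4 time(s), then S -> ab): S => aSb => aaSbb => aaaSbbb => aaaaSbbbb => aaaaabbbbb
Accepted

1


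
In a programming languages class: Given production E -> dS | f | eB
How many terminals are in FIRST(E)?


Production: E -> dS | f | eB
Examining each alternative for leading terminals:
  E -> dS : first terminal = 'd'
  E -> f : first terminal = 'f'
  E -> eB : first terminal = 'e'
FIRST(E) = {d, e, f}
Count: 3

3


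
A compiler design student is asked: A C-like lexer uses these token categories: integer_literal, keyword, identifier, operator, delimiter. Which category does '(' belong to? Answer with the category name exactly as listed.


Token: '('
Checking categories:
  identifier: no
  integer_literal: no
  operator: no
  keyword: no
  delimiter: YES
Category: delimiter

delimiter


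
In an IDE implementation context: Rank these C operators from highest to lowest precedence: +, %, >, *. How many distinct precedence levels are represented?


Looking up precedence for each operator:
  + -> precedence 5
  % -> precedence 6
  > -> precedence 4
  * -> precedence 6
Sorted highest to lowest: %, *, +, >
Distinct precedence values: [6, 5, 4]
Number of distinct levels: 3

3


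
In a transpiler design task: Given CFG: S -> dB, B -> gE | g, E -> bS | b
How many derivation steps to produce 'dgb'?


Grammar: S -> dB, B -> gE | g, E -> bS | b
Deriving 'dgb':
Step 1: S -> dB => dB
Step 2: B -> gE => dgE
Step 3: E -> b => dgb
Total derivation steps: 3

3


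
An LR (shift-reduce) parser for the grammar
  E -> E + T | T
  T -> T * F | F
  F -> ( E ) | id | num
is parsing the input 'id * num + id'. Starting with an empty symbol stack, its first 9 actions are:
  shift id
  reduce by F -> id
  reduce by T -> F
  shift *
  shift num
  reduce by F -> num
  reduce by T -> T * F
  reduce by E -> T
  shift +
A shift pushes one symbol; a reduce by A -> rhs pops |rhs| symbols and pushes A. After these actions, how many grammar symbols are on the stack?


Tracking the symbol stack through each action:
  Action 1: shift 'id' : push -> stack = [id] (size 1)
  Action 2: reduce by F -> id : pop 1, push F -> stack = [F] (size 1)
  Action 3: reduce by T -> F : pop 1, push T -> stack = [T] (size 1)
  Action 4: shift '*' : push -> stack = [T, *] (size 2)
  Action 5: shift 'num' : push -> stack = [T, *, num] (size 3)
  Action 6: reduce by F -> num : pop 1, push F -> stack = [T, *, F] (size 3)
  Action 7: reduce by T -> T * F : pop 3, push T -> stack = [T] (size 1)
  Action 8: reduce by E -> T : pop 1, push E -> stack = [E] (size 1)
  Action 9: shift '+' : push -> stack = [E, +] (size 2)
Final stack size: 2

2


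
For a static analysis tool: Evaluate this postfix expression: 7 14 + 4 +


Processing tokens left to right:
Push 7, Push 14
Pop 7 and 14, compute 7 + 14 = 21, push 21
Push 4
Pop 21 and 4, compute 21 + 4 = 25, push 25
Stack result: 25

25


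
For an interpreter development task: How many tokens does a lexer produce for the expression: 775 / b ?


Scanning '775 / b'
Token 1: '775' -> integer_literal
Token 2: '/' -> operator
Token 3: 'b' -> identifier
Total tokens: 3

3


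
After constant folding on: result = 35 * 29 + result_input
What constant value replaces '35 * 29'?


Identifying constant sub-expression:
  Original: result = 35 * 29 + result_input
  35 and 29 are both compile-time constants
  Evaluating: 35 * 29 = 1015
  After folding: result = 1015 + result_input

1015


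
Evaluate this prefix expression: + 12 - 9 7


Parsing prefix expression: + 12 - 9 7
Step 1: Innermost operation '- 9 7'
  9 - 7 = 2
Step 2: Outer operation '+ 12 [2]'
  12 + 2 = 14

14


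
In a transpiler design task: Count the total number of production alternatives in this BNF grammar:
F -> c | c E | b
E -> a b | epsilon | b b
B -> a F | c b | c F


Counting alternatives per rule:
  F: 3 alternative(s)
  E: 3 alternative(s)
  B: 3 alternative(s)
Sum: 3 + 3 + 3 = 9

9


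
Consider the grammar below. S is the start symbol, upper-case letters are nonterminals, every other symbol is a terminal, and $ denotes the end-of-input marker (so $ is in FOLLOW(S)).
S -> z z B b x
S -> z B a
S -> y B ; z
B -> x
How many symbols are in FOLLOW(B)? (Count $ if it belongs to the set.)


S is the start symbol and does not occur in any rule body, so FOLLOW(S) = {$}.
Examining every occurrence of B in a rule body:
  S -> z z B b x : B is followed by terminal 'b' -> add 'b'
  S -> z B a : B is followed by terminal 'a' -> add 'a'
  S -> y B ; z : B is followed by terminal ';' -> add ';'
  B -> x : B does not occur in the body -> contributes nothing
FOLLOW(B) = {;, a, b}
Count: 3

3


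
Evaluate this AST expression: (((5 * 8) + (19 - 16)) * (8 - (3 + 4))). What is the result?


Expression: (((5 * 8) + (19 - 16)) * (8 - (3 + 4)))
Evaluating step by step:
  5 * 8 = 40
  19 - 16 = 3
  40 + 3 = 43
  3 + 4 = 7
  8 - 7 = 1
  43 * 1 = 43
Result: 43

43


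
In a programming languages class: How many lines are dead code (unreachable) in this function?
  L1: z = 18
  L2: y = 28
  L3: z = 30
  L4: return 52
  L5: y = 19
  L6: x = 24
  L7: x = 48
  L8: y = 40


Analyzing control flow:
  L1: reachable (before return)
  L2: reachable (before return)
  L3: reachable (before return)
  L4: reachable (return statement)
  L5: DEAD (after return at L4)
  L6: DEAD (after return at L4)
  L7: DEAD (after return at L4)
  L8: DEAD (after return at L4)
Return at L4, total lines = 8
Dead lines: L5 through L8
Count: 4

4


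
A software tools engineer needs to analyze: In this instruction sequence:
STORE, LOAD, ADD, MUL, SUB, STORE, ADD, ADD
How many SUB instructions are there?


Scanning instruction sequence for SUB:
  Position 1: STORE
  Position 2: LOAD
  Position 3: ADD
  Position 4: MUL
  Position 5: SUB <- MATCH
  Position 6: STORE
  Position 7: ADD
  Position 8: ADD
Matches at positions: [5]
Total SUB count: 1

1


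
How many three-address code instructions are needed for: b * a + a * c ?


Expression: b * a + a * c
Generating three-address code (respecting * over +/- precedence):
  Instruction 1: t1 = b * a
  Instruction 2: t2 = a * c
  Instruction 3: t3 = t1 + t2
Total instructions: 3

3


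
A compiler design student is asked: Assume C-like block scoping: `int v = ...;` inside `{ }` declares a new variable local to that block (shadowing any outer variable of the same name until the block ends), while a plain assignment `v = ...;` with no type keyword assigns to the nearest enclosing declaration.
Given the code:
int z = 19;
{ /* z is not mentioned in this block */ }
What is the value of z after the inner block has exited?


Analyzing scoping rules:
Outer scope: declares z = 19
Inner block: z is neither redeclared nor assigned -> unchanged
After the block -> 19
Result: 19

19


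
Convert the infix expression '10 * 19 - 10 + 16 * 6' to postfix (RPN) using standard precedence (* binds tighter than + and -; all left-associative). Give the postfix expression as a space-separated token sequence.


Applying the shunting-yard algorithm:
  Operand 10 -> output
  Push '*' onto operator stack -> op-stack: [*]
  Operand 19 -> output
  See '-' (prec 1); top '*' (prec 2) >= it -> pop '*' to output
  Push '-' onto operator stack -> op-stack: [-]
  Operand 10 -> output
  See '+' (prec 1); top '-' (prec 1) >= it -> pop '-' to output
  Push '+' onto operator stack -> op-stack: [+]
  Operand 16 -> output
  Push '*' onto operator stack -> op-stack: [+, *]
  Operand 6 -> output
  End of input: pop '*' to output
  End of input: pop '+' to output
Postfix result: 10 19 * 10 - 16 6 * +

10 19 * 10 - 16 6 * +


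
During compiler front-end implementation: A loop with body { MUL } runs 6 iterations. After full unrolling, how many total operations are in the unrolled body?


Loop body operations: MUL (1 op per iteration)
Unrolling 6 iterations:
  Iteration 1: MUL (1 ops)
  Iteration 2: MUL (1 ops)
  Iteration 3: MUL (1 ops)
  Iteration 4: MUL (1 ops)
  Iteration 5: MUL (1 ops)
  Iteration 6: MUL (1 ops)
Total: 6 iterations * 1 ops/iter = 6 operations

6


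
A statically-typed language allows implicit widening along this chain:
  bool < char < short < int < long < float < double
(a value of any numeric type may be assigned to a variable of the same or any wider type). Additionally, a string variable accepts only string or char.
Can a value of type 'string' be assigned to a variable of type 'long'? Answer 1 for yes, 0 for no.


Target variable type: long
Source value type: string
Rule: string cannot widen to any numeric type
Result: 0

0


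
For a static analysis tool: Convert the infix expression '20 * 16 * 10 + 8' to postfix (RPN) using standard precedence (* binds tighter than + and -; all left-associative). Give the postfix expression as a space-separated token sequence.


Applying the shunting-yard algorithm:
  Operand 20 -> output
  Push '*' onto operator stack -> op-stack: [*]
  Operand 16 -> output
  See '*' (prec 2); top '*' (prec 2) >= it -> pop '*' to output
  Push '*' onto operator stack -> op-stack: [*]
  Operand 10 -> output
  See '+' (prec 1); top '*' (prec 2) >= it -> pop '*' to output
  Push '+' onto operator stack -> op-stack: [+]
  Operand 8 -> output
  End of input: pop '+' to output
Postfix result: 20 16 * 10 * 8 +

20 16 * 10 * 8 +


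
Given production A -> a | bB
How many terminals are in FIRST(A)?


Production: A -> a | bB
Examining each alternative for leading terminals:
  A -> a : first terminal = 'a'
  A -> bB : first terminal = 'b'
FIRST(A) = {a, b}
Count: 2

2


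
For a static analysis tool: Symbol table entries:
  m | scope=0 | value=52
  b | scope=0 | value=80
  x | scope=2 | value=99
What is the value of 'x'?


Searching symbol table for 'x':
  m | scope=0 | value=52
  b | scope=0 | value=80
  x | scope=2 | value=99 <- MATCH
Found 'x' at scope 2 with value 99

99


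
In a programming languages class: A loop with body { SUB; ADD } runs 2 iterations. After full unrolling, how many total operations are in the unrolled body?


Loop body operations: SUB, ADD (2 ops per iteration)
Unrolling 2 iterations:
  Iteration 1: SUB, ADD (2 ops)
  Iteration 2: SUB, ADD (2 ops)
Total: 2 iterations * 2 ops/iter = 4 operations

4


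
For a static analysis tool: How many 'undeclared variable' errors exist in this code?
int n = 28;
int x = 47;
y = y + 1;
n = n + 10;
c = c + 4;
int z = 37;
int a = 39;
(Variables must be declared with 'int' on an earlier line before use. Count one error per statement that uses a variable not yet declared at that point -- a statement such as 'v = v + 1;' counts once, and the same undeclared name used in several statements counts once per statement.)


Scanning code line by line:
  Line 1: declare 'n' -> declared = ['n']
  Line 2: declare 'x' -> declared = ['n', 'x']
  Line 3: use 'y' -> ERROR (undeclared)
  Line 4: use 'n' -> OK (declared)
  Line 5: use 'c' -> ERROR (undeclared)
  Line 6: declare 'z' -> declared = ['n', 'x', 'z']
  Line 7: declare 'a' -> declared = ['a', 'n', 'x', 'z']
Total undeclared variable errors: 2

2


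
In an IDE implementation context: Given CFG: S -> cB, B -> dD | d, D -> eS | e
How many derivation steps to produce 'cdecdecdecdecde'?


Grammar: S -> cB, B -> dD | d, D -> eS | e
Deriving 'cdecdecdecdecde':
Step 1: S -> cB => cB
Step 2: B -> dD => cdD
Step 3: D -> eS => cdeS
Step 4: S -> cB => cdecB
Step 5: B -> dD => cdecdD
Step 6: D -> eS => cdecdeS
Step 7: S -> cB => cdecdecB
Step 8: B -> dD => cdecdecdD
Step 9: D -> eS => cdecdecdeS
Step 10: S -> cB => cdecdecdecB
Step 11: B -> dD => cdecdecdecdD
Step 12: D -> eS => cdecdecdecdeS
Step 13: S -> cB => cdecdecdecdecB
Step 14: B -> dD => cdecdecdecdecdD
Step 15: D -> e => cdecdecdecdecde
Total derivation steps: 15

15


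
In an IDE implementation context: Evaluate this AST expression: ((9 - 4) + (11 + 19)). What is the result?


Expression: ((9 - 4) + (11 + 19))
Evaluating step by step:
  9 - 4 = 5
  11 + 19 = 30
  5 + 30 = 35
Result: 35

35


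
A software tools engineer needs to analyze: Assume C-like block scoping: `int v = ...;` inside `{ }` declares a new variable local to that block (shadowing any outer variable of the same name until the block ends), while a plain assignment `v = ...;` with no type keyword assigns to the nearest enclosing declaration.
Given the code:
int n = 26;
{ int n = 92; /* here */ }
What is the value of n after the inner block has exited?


Analyzing scoping rules:
Outer scope: declares n = 26
Inner block: 'int n = 92;' declares a NEW n that shadows the outer one
When the block exits the inner n goes out of scope; the outer n was never modified -> 26
Result: 26

26


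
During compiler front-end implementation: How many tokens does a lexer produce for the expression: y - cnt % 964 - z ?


Scanning 'y - cnt % 964 - z'
Token 1: 'y' -> identifier
Token 2: '-' -> operator
Token 3: 'cnt' -> identifier
Token 4: '%' -> operator
Token 5: '964' -> integer_literal
Token 6: '-' -> operator
Token 7: 'z' -> identifier
Total tokens: 7

7


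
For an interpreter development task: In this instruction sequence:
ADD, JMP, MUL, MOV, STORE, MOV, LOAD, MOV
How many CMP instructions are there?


Scanning instruction sequence for CMP:
  Position 1: ADD
  Position 2: JMP
  Position 3: MUL
  Position 4: MOV
  Position 5: STORE
  Position 6: MOV
  Position 7: LOAD
  Position 8: MOV
Matches at positions: []
Total CMP count: 0

0


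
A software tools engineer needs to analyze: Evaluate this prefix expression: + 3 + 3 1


Parsing prefix expression: + 3 + 3 1
Step 1: Innermost operation '+ 3 1'
  3 + 1 = 4
Step 2: Outer operation '+ 3 [4]'
  3 + 4 = 7

7


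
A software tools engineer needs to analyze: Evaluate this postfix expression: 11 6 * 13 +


Processing tokens left to right:
Push 11, Push 6
Pop 11 and 6, compute 11 * 6 = 66, push 66
Push 13
Pop 66 and 13, compute 66 + 13 = 79, push 79
Stack result: 79

79


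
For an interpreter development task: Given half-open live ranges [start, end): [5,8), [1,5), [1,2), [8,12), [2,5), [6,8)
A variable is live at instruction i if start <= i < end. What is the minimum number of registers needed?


Live ranges:
  Var0: [5, 8)
  Var1: [1, 5)
  Var2: [1, 2)
  Var3: [8, 12)
  Var4: [2, 5)
  Var5: [6, 8)
Sweep-line events (position, delta, active):
  pos=1 start -> active=1
  pos=1 start -> active=2
  pos=2 end -> active=1
  pos=2 start -> active=2
  pos=5 end -> active=1
  pos=5 end -> active=0
  pos=5 start -> active=1
  pos=6 start -> active=2
  pos=8 end -> active=1
  pos=8 end -> active=0
  pos=8 start -> active=1
  pos=12 end -> active=0
Maximum simultaneous active: 2
Minimum registers needed: 2

2


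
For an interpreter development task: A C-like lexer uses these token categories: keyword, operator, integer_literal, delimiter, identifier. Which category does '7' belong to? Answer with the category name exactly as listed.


Token: '7'
Checking categories:
  identifier: no
  integer_literal: YES
  operator: no
  keyword: no
  delimiter: no
Category: integer_literal

integer_literal


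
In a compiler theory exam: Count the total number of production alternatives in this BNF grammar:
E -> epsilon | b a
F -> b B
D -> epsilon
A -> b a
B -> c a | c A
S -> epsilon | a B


Counting alternatives per rule:
  E: 2 alternative(s)
  F: 1 alternative(s)
  D: 1 alternative(s)
  A: 1 alternative(s)
  B: 2 alternative(s)
  S: 2 alternative(s)
Sum: 2 + 1 + 1 + 1 + 2 + 2 = 9

9


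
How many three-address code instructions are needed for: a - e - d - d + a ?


Expression: a - e - d - d + a
Generating three-address code (respecting * over +/- precedence):
  Instruction 1: t1 = a - e
  Instruction 2: t2 = t1 - d
  Instruction 3: t3 = t2 - d
  Instruction 4: t4 = t3 + a
Total instructions: 4

4


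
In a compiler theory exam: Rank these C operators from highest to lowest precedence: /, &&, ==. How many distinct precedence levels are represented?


Looking up precedence for each operator:
  / -> precedence 6
  && -> precedence 2
  == -> precedence 3
Sorted highest to lowest: /, ==, &&
Distinct precedence values: [6, 3, 2]
Number of distinct levels: 3

3


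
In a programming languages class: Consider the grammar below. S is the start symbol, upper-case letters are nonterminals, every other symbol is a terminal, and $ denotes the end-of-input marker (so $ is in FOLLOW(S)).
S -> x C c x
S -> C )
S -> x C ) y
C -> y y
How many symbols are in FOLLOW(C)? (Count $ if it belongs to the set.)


S is the start symbol and does not occur in any rule body, so FOLLOW(S) = {$}.
Examining every occurrence of C in a rule body:
  S -> x C c x : C is followed by terminal 'c' -> add 'c'
  S -> C ) : C is followed by terminal ')' -> add ')'
  S -> x C ) y : C is followed by terminal ')' -> add ')' (already in the set)
  C -> y y : C does not occur in the body -> contributes nothing
FOLLOW(C) = {), c}
Count: 2

2


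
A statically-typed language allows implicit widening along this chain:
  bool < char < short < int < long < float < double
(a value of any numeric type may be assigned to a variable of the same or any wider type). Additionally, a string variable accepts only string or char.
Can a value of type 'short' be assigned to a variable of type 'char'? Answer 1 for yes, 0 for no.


Target variable type: char
Source value type: short
Numeric ranks: short=2, char=1
Widening allowed iff rank(source) <= rank(target): 2 <= 1? No
Result: 0

0


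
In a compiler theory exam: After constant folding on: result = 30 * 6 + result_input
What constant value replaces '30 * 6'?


Identifying constant sub-expression:
  Original: result = 30 * 6 + result_input
  30 and 6 are both compile-time constants
  Evaluating: 30 * 6 = 180
  After folding: result = 180 + result_input

180


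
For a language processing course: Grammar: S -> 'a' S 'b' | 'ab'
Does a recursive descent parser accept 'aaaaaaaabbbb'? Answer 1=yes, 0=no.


Grammar accepts strings of the form a^n b^n (n >= 1)
Word: 'aaaaaaaabbbb'
Counting: 8 a's and 4 b's
Check: 8 == 4? No
Mismatch: a-count != b-count
Rejected

0


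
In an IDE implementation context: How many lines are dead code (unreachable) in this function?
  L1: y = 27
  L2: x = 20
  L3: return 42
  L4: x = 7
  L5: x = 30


Analyzing control flow:
  L1: reachable (before return)
  L2: reachable (before return)
  L3: reachable (return statement)
  L4: DEAD (after return at L3)
  L5: DEAD (after return at L3)
Return at L3, total lines = 5
Dead lines: L4 through L5
Count: 2

2


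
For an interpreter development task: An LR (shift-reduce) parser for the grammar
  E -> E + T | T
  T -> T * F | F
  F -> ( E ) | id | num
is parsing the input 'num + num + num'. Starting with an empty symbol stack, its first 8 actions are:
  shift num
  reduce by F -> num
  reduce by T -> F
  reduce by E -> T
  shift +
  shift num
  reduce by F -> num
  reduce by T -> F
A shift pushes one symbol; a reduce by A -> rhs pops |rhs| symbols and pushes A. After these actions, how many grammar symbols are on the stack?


Tracking the symbol stack through each action:
  Action 1: shift 'num' : push -> stack = [num] (size 1)
  Action 2: reduce by F -> num : pop 1, push F -> stack = [F] (size 1)
  Action 3: reduce by T -> F : pop 1, push T -> stack = [T] (size 1)
  Action 4: reduce by E -> T : pop 1, push E -> stack = [E] (size 1)
  Action 5: shift '+' : push -> stack = [E, +] (size 2)
  Action 6: shift 'num' : push -> stack = [E, +, num] (size 3)
  Action 7: reduce by F -> num : pop 1, push F -> stack = [E, +, F] (size 3)
  Action 8: reduce by T -> F : pop 1, push T -> stack = [E, +, T] (size 3)
Final stack size: 3

3


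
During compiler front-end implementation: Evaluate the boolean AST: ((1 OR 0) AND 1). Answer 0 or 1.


Step 1: Evaluate inner node
  1 OR 0 = 1
Step 2: Evaluate root node
  1 AND 1 = 1

1


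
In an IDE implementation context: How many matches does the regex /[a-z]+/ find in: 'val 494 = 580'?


Pattern: /[a-z]+/ (identifiers)
Input: 'val 494 = 580'
Scanning for matches:
  Match 1: 'val'
Total matches: 1

1


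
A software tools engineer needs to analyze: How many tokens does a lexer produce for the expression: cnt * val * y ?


Scanning 'cnt * val * y'
Token 1: 'cnt' -> identifier
Token 2: '*' -> operator
Token 3: 'val' -> identifier
Token 4: '*' -> operator
Token 5: 'y' -> identifier
Total tokens: 5

5


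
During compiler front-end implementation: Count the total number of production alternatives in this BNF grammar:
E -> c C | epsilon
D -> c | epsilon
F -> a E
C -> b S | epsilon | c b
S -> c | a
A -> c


Counting alternatives per rule:
  E: 2 alternative(s)
  D: 2 alternative(s)
  F: 1 alternative(s)
  C: 3 alternative(s)
  S: 2 alternative(s)
  A: 1 alternative(s)
Sum: 2 + 2 + 1 + 3 + 2 + 1 = 11

11


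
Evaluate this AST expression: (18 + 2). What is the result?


Expression: (18 + 2)
Evaluating step by step:
  18 + 2 = 20
Result: 20

20


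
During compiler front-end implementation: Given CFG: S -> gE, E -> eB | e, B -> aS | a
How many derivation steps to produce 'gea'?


Grammar: S -> gE, E -> eB | e, B -> aS | a
Deriving 'gea':
Step 1: S -> gE => gE
Step 2: E -> eB => geB
Step 3: B -> a => gea
Total derivation steps: 3

3


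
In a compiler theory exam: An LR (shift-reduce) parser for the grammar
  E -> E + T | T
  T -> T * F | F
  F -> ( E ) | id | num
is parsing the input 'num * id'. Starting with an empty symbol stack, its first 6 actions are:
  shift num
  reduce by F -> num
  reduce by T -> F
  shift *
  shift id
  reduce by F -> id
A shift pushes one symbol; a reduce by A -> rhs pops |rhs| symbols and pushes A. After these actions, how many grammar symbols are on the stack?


Tracking the symbol stack through each action:
  Action 1: shift 'num' : push -> stack = [num] (size 1)
  Action 2: reduce by F -> num : pop 1, push F -> stack = [F] (size 1)
  Action 3: reduce by T -> F : pop 1, push T -> stack = [T] (size 1)
  Action 4: shift '*' : push -> stack = [T, *] (size 2)
  Action 5: shift 'id' : push -> stack = [T, *, id] (size 3)
  Action 6: reduce by F -> id : pop 1, push F -> stack = [T, *, F] (size 3)
Final stack size: 3

3


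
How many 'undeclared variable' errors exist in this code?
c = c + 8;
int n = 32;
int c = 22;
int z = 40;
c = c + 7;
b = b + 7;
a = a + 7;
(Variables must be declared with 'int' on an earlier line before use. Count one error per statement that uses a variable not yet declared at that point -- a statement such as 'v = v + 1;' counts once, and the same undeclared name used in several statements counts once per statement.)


Scanning code line by line:
  Line 1: use 'c' -> ERROR (undeclared)
  Line 2: declare 'n' -> declared = ['n']
  Line 3: declare 'c' -> declared = ['c', 'n']
  Line 4: declare 'z' -> declared = ['c', 'n', 'z']
  Line 5: use 'c' -> OK (declared)
  Line 6: use 'b' -> ERROR (undeclared)
  Line 7: use 'a' -> ERROR (undeclared)
Total undeclared variable errors: 3

3
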